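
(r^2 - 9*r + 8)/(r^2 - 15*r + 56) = (r - 1)/(r - 7)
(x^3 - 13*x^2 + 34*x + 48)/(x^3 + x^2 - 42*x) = (x^2 - 7*x - 8)/(x*(x + 7))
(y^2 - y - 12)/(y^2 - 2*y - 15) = (y - 4)/(y - 5)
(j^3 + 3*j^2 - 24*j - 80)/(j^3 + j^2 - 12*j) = (j^2 - j - 20)/(j*(j - 3))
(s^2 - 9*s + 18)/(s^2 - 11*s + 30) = (s - 3)/(s - 5)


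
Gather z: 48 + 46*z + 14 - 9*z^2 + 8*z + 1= -9*z^2 + 54*z + 63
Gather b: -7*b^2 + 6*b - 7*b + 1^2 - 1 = -7*b^2 - b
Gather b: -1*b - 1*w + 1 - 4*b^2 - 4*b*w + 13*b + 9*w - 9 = -4*b^2 + b*(12 - 4*w) + 8*w - 8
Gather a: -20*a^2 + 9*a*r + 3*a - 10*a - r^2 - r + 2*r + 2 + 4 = -20*a^2 + a*(9*r - 7) - r^2 + r + 6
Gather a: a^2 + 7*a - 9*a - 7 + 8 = a^2 - 2*a + 1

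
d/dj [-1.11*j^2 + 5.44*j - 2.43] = 5.44 - 2.22*j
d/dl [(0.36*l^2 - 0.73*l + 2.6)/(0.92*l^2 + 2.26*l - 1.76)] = (1.4852*l^2 - 6.0512*l - 4.5912)/(0.8464*l^4 + 4.1584*l^3 + 1.8692*l^2 - 7.9552*l + 3.0976)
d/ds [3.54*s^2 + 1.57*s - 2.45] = 7.08*s + 1.57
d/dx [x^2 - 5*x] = 2*x - 5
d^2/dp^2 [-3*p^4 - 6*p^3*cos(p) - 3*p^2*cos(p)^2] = 6*p^3*cos(p) + 36*p^2*sin(p) + 6*p^2*cos(2*p) - 36*p^2 + 12*p*sin(2*p) - 36*p*cos(p) - 3*cos(2*p) - 3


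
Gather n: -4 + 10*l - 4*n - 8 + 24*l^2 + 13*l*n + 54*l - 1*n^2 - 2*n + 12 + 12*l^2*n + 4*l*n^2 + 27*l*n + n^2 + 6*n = 24*l^2 + 4*l*n^2 + 64*l + n*(12*l^2 + 40*l)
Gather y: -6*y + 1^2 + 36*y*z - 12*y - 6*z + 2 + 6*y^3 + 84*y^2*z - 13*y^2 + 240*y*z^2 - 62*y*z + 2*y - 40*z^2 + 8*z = 6*y^3 + y^2*(84*z - 13) + y*(240*z^2 - 26*z - 16) - 40*z^2 + 2*z + 3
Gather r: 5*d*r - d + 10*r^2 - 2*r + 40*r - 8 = -d + 10*r^2 + r*(5*d + 38) - 8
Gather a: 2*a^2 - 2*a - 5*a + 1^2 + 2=2*a^2 - 7*a + 3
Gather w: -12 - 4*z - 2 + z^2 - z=z^2 - 5*z - 14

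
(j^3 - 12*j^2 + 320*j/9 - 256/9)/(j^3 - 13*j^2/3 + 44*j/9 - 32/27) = 3*(j - 8)/(3*j - 1)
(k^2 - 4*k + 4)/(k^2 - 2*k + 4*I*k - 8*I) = (k - 2)/(k + 4*I)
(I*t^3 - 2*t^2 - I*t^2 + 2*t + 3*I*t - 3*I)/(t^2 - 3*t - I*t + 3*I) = (I*t^2 - t*(3 + I) + 3)/(t - 3)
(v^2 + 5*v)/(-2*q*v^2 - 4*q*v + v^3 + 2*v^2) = (-v - 5)/(2*q*v + 4*q - v^2 - 2*v)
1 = 1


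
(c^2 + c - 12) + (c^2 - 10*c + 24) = 2*c^2 - 9*c + 12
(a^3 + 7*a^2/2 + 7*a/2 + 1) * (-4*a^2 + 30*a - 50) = -4*a^5 + 16*a^4 + 41*a^3 - 74*a^2 - 145*a - 50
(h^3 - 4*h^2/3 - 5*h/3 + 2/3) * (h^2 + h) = h^5 - h^4/3 - 3*h^3 - h^2 + 2*h/3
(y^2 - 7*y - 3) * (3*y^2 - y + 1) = 3*y^4 - 22*y^3 - y^2 - 4*y - 3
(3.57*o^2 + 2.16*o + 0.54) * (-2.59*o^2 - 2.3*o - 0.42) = -9.2463*o^4 - 13.8054*o^3 - 7.866*o^2 - 2.1492*o - 0.2268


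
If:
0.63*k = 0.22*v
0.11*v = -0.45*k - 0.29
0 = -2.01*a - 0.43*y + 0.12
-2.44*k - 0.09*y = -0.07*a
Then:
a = -1.83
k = -0.38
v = -1.09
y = 8.85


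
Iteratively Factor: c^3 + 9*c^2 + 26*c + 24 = (c + 2)*(c^2 + 7*c + 12) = (c + 2)*(c + 3)*(c + 4)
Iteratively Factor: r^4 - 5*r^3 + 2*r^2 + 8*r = (r - 2)*(r^3 - 3*r^2 - 4*r) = (r - 4)*(r - 2)*(r^2 + r) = (r - 4)*(r - 2)*(r + 1)*(r)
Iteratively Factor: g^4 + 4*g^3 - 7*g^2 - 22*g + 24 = (g - 1)*(g^3 + 5*g^2 - 2*g - 24) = (g - 2)*(g - 1)*(g^2 + 7*g + 12) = (g - 2)*(g - 1)*(g + 4)*(g + 3)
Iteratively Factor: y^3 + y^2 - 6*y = (y)*(y^2 + y - 6) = y*(y - 2)*(y + 3)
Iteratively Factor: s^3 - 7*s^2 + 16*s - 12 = (s - 2)*(s^2 - 5*s + 6) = (s - 2)^2*(s - 3)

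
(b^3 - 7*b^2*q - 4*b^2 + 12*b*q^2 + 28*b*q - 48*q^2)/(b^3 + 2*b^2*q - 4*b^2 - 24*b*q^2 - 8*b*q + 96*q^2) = (b - 3*q)/(b + 6*q)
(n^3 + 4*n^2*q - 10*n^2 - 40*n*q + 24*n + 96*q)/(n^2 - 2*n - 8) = (n^2 + 4*n*q - 6*n - 24*q)/(n + 2)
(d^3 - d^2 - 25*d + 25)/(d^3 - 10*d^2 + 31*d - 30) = (d^2 + 4*d - 5)/(d^2 - 5*d + 6)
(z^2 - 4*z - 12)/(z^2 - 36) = (z + 2)/(z + 6)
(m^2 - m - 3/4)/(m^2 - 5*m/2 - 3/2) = (m - 3/2)/(m - 3)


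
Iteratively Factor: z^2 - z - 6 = (z + 2)*(z - 3)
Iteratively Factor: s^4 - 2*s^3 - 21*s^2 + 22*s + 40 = (s + 1)*(s^3 - 3*s^2 - 18*s + 40) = (s - 2)*(s + 1)*(s^2 - s - 20) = (s - 2)*(s + 1)*(s + 4)*(s - 5)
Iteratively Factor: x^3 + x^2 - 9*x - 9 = (x - 3)*(x^2 + 4*x + 3) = (x - 3)*(x + 3)*(x + 1)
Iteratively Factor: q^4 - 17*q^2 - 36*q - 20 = (q + 1)*(q^3 - q^2 - 16*q - 20) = (q + 1)*(q + 2)*(q^2 - 3*q - 10) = (q + 1)*(q + 2)^2*(q - 5)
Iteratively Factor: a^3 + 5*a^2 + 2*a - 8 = (a + 2)*(a^2 + 3*a - 4) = (a - 1)*(a + 2)*(a + 4)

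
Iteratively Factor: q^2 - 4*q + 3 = (q - 3)*(q - 1)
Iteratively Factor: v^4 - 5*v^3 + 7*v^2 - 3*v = (v - 1)*(v^3 - 4*v^2 + 3*v) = (v - 3)*(v - 1)*(v^2 - v) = (v - 3)*(v - 1)^2*(v)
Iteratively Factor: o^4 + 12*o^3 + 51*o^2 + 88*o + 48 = (o + 4)*(o^3 + 8*o^2 + 19*o + 12) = (o + 3)*(o + 4)*(o^2 + 5*o + 4) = (o + 3)*(o + 4)^2*(o + 1)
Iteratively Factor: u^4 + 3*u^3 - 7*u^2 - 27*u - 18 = (u + 1)*(u^3 + 2*u^2 - 9*u - 18) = (u + 1)*(u + 2)*(u^2 - 9) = (u - 3)*(u + 1)*(u + 2)*(u + 3)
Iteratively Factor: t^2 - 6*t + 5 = (t - 5)*(t - 1)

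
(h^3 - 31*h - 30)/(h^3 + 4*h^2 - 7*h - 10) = (h - 6)/(h - 2)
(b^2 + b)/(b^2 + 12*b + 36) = b*(b + 1)/(b^2 + 12*b + 36)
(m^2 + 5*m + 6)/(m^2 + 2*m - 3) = (m + 2)/(m - 1)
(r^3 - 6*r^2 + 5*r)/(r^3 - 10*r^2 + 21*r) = (r^2 - 6*r + 5)/(r^2 - 10*r + 21)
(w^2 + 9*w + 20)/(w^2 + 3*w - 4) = (w + 5)/(w - 1)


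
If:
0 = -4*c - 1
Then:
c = -1/4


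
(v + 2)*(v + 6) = v^2 + 8*v + 12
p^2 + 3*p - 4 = (p - 1)*(p + 4)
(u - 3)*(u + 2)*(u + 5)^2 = u^4 + 9*u^3 + 9*u^2 - 85*u - 150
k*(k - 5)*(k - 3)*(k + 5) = k^4 - 3*k^3 - 25*k^2 + 75*k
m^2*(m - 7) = m^3 - 7*m^2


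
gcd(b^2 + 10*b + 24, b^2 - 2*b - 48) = b + 6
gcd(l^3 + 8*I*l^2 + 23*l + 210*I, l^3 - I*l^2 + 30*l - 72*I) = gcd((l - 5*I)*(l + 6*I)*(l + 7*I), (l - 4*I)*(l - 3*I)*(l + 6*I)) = l + 6*I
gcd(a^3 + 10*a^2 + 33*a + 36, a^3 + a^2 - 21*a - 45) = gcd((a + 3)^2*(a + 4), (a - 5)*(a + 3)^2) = a^2 + 6*a + 9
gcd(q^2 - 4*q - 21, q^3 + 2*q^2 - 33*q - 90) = q + 3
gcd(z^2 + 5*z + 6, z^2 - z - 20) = 1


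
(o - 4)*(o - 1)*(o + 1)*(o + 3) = o^4 - o^3 - 13*o^2 + o + 12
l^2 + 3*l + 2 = (l + 1)*(l + 2)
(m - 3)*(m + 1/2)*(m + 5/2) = m^3 - 31*m/4 - 15/4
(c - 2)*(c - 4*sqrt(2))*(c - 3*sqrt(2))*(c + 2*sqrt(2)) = c^4 - 5*sqrt(2)*c^3 - 2*c^3 - 4*c^2 + 10*sqrt(2)*c^2 + 8*c + 48*sqrt(2)*c - 96*sqrt(2)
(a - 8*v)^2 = a^2 - 16*a*v + 64*v^2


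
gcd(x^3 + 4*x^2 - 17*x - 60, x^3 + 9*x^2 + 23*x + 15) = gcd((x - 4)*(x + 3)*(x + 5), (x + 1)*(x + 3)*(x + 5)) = x^2 + 8*x + 15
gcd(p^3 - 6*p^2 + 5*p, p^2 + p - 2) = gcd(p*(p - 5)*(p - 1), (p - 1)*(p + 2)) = p - 1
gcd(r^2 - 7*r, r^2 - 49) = r - 7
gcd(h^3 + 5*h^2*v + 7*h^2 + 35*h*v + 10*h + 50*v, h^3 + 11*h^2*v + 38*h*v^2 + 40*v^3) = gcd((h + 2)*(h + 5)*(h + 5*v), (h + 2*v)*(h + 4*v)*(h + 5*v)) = h + 5*v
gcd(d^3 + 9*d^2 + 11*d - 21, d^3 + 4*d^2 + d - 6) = d^2 + 2*d - 3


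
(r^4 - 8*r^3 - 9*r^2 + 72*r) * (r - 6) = r^5 - 14*r^4 + 39*r^3 + 126*r^2 - 432*r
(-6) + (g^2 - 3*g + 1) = g^2 - 3*g - 5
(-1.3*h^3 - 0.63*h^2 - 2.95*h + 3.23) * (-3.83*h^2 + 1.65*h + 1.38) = 4.979*h^5 + 0.2679*h^4 + 8.465*h^3 - 18.1078*h^2 + 1.2585*h + 4.4574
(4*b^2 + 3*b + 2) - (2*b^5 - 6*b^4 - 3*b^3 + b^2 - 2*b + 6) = -2*b^5 + 6*b^4 + 3*b^3 + 3*b^2 + 5*b - 4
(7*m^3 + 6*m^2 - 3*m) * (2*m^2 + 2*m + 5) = 14*m^5 + 26*m^4 + 41*m^3 + 24*m^2 - 15*m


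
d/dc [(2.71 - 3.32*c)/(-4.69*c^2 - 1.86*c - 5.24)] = (-15.5708*c^2 + 25.4198*c + 22.4374)/(21.9961*c^4 + 17.4468*c^3 + 52.6108*c^2 + 19.4928*c + 27.4576)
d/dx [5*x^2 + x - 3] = 10*x + 1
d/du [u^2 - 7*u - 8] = 2*u - 7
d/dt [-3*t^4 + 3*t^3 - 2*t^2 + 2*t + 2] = -12*t^3 + 9*t^2 - 4*t + 2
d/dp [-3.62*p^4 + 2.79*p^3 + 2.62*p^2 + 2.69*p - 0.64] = -14.48*p^3 + 8.37*p^2 + 5.24*p + 2.69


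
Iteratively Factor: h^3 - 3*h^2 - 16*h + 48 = (h - 4)*(h^2 + h - 12) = (h - 4)*(h + 4)*(h - 3)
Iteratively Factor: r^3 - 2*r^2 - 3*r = (r + 1)*(r^2 - 3*r) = (r - 3)*(r + 1)*(r)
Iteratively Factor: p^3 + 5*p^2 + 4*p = (p + 1)*(p^2 + 4*p) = p*(p + 1)*(p + 4)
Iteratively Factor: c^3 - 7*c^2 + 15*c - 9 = (c - 3)*(c^2 - 4*c + 3) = (c - 3)*(c - 1)*(c - 3)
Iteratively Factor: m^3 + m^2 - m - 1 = (m - 1)*(m^2 + 2*m + 1) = (m - 1)*(m + 1)*(m + 1)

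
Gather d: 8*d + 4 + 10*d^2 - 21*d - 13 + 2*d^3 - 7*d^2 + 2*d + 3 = 2*d^3 + 3*d^2 - 11*d - 6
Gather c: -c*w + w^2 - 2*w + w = -c*w + w^2 - w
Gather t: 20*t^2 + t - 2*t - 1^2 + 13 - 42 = 20*t^2 - t - 30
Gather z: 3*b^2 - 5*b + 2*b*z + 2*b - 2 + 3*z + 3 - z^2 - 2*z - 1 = 3*b^2 - 3*b - z^2 + z*(2*b + 1)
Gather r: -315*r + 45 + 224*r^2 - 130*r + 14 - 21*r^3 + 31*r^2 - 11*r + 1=-21*r^3 + 255*r^2 - 456*r + 60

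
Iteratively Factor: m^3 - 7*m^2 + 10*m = (m - 2)*(m^2 - 5*m) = m*(m - 2)*(m - 5)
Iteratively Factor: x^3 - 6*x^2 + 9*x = (x - 3)*(x^2 - 3*x) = (x - 3)^2*(x)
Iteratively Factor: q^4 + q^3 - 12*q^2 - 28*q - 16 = (q + 2)*(q^3 - q^2 - 10*q - 8) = (q + 2)^2*(q^2 - 3*q - 4) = (q - 4)*(q + 2)^2*(q + 1)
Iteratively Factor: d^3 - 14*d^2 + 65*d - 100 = (d - 5)*(d^2 - 9*d + 20) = (d - 5)^2*(d - 4)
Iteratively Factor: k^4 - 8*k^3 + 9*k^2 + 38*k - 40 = (k - 4)*(k^3 - 4*k^2 - 7*k + 10) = (k - 4)*(k + 2)*(k^2 - 6*k + 5) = (k - 5)*(k - 4)*(k + 2)*(k - 1)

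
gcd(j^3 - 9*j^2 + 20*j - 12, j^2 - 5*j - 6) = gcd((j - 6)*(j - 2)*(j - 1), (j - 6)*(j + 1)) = j - 6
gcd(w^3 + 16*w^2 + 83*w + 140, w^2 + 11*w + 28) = w^2 + 11*w + 28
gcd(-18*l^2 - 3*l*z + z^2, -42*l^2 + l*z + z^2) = -6*l + z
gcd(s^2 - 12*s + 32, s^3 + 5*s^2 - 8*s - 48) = 1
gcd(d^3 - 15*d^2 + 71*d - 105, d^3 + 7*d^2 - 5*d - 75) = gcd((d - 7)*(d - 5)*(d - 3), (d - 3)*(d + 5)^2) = d - 3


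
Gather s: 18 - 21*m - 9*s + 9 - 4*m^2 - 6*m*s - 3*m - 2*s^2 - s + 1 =-4*m^2 - 24*m - 2*s^2 + s*(-6*m - 10) + 28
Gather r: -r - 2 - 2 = -r - 4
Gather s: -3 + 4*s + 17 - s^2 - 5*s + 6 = -s^2 - s + 20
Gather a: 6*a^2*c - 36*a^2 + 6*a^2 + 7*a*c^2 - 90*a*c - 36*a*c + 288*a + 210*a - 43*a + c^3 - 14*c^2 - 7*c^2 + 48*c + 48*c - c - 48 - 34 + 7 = a^2*(6*c - 30) + a*(7*c^2 - 126*c + 455) + c^3 - 21*c^2 + 95*c - 75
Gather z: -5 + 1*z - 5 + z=2*z - 10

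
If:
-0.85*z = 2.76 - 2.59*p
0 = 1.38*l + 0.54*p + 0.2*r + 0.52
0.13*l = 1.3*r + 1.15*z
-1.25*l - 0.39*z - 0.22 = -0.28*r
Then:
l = -0.78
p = 1.44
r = -1.10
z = 1.15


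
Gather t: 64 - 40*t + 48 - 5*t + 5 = 117 - 45*t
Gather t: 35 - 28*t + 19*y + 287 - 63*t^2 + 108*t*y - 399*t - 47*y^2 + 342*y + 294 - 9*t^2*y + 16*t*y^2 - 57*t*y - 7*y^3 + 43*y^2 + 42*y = t^2*(-9*y - 63) + t*(16*y^2 + 51*y - 427) - 7*y^3 - 4*y^2 + 403*y + 616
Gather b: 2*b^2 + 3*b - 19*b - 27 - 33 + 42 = 2*b^2 - 16*b - 18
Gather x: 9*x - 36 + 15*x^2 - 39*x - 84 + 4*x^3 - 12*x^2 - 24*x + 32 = 4*x^3 + 3*x^2 - 54*x - 88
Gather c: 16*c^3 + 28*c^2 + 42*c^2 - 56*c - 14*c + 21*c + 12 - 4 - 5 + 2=16*c^3 + 70*c^2 - 49*c + 5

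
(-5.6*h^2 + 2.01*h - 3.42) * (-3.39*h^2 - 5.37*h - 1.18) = 18.984*h^4 + 23.2581*h^3 + 7.4081*h^2 + 15.9936*h + 4.0356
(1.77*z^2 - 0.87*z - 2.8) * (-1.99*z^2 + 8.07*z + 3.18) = -3.5223*z^4 + 16.0152*z^3 + 4.1797*z^2 - 25.3626*z - 8.904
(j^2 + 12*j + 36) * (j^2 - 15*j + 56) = j^4 - 3*j^3 - 88*j^2 + 132*j + 2016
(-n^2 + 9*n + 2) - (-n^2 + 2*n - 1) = 7*n + 3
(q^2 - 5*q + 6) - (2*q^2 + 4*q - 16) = -q^2 - 9*q + 22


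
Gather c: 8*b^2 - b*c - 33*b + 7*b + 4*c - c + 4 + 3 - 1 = 8*b^2 - 26*b + c*(3 - b) + 6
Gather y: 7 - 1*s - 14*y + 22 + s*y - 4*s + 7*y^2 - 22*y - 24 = -5*s + 7*y^2 + y*(s - 36) + 5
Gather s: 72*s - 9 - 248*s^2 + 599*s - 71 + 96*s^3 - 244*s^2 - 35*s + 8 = 96*s^3 - 492*s^2 + 636*s - 72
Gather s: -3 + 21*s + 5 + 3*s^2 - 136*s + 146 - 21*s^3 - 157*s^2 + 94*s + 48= -21*s^3 - 154*s^2 - 21*s + 196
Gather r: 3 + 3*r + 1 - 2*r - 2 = r + 2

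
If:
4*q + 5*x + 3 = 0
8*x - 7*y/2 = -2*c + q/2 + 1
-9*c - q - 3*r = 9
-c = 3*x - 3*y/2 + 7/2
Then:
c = 13*y/14 - 171/14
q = -5*y/21 - 92/21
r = 4423/126 - 341*y/126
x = 4*y/21 + 61/21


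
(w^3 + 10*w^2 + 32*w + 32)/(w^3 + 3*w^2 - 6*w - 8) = (w^2 + 6*w + 8)/(w^2 - w - 2)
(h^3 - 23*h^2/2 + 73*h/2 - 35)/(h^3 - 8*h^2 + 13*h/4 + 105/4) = 2*(h - 2)/(2*h + 3)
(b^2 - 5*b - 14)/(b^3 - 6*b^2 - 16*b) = (b - 7)/(b*(b - 8))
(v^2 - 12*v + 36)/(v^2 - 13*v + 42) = (v - 6)/(v - 7)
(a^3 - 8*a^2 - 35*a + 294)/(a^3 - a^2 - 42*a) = (a - 7)/a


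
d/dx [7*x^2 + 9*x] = 14*x + 9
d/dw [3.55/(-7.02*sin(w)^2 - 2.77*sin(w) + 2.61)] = (49.842*sin(w) + 9.8335)*cos(w)/(7.02*sin(w)^2 + 2.77*sin(w) - 2.61)^2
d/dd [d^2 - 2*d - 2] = 2*d - 2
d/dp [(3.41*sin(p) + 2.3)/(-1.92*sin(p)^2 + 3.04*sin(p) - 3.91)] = (6.5472*sin(p)^2 + 8.832*sin(p) - 20.3251)*cos(p)/(3.6864*sin(p)^4 - 11.6736*sin(p)^3 + 24.256*sin(p)^2 - 23.7728*sin(p) + 15.2881)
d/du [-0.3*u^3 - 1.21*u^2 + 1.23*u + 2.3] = -0.9*u^2 - 2.42*u + 1.23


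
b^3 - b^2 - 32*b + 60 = (b - 5)*(b - 2)*(b + 6)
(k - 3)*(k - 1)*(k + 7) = k^3 + 3*k^2 - 25*k + 21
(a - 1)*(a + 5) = a^2 + 4*a - 5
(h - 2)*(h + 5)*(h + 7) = h^3 + 10*h^2 + 11*h - 70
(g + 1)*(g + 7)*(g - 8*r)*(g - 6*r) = g^4 - 14*g^3*r + 8*g^3 + 48*g^2*r^2 - 112*g^2*r + 7*g^2 + 384*g*r^2 - 98*g*r + 336*r^2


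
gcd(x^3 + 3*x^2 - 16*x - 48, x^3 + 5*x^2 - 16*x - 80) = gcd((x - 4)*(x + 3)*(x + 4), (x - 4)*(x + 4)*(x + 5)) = x^2 - 16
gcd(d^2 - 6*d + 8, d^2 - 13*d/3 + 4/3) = d - 4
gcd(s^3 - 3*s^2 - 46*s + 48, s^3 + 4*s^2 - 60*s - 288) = s^2 - 2*s - 48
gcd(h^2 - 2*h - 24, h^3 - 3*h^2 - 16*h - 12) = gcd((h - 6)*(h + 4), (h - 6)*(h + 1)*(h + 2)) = h - 6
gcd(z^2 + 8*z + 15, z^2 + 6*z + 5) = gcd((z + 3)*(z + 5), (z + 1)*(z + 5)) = z + 5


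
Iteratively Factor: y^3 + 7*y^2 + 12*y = (y)*(y^2 + 7*y + 12) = y*(y + 4)*(y + 3)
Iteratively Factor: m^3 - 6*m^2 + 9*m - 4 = (m - 4)*(m^2 - 2*m + 1) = (m - 4)*(m - 1)*(m - 1)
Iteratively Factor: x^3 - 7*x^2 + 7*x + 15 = (x - 3)*(x^2 - 4*x - 5) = (x - 5)*(x - 3)*(x + 1)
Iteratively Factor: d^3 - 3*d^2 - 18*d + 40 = (d + 4)*(d^2 - 7*d + 10) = (d - 2)*(d + 4)*(d - 5)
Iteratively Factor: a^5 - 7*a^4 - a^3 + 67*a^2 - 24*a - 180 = (a - 5)*(a^4 - 2*a^3 - 11*a^2 + 12*a + 36) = (a - 5)*(a - 3)*(a^3 + a^2 - 8*a - 12) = (a - 5)*(a - 3)*(a + 2)*(a^2 - a - 6) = (a - 5)*(a - 3)*(a + 2)^2*(a - 3)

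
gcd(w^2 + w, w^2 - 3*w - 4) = w + 1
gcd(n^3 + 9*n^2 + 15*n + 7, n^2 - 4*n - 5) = n + 1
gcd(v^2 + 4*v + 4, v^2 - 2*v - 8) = v + 2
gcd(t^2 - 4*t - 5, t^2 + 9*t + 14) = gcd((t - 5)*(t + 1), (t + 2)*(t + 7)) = 1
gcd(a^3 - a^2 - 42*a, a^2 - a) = a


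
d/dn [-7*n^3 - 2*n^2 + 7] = n*(-21*n - 4)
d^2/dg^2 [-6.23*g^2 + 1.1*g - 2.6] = -12.4600000000000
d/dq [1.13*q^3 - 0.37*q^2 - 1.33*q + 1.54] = 3.39*q^2 - 0.74*q - 1.33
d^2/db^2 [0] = 0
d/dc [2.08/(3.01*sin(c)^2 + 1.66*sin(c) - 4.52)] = -(12.5216*sin(c) + 3.4528)*cos(c)/(3.01*sin(c)^2 + 1.66*sin(c) - 4.52)^2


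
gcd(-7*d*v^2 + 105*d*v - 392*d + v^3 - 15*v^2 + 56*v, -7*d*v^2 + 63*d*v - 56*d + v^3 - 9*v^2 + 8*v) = -7*d*v + 56*d + v^2 - 8*v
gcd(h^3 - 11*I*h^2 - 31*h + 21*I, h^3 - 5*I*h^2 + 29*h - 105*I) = h^2 - 10*I*h - 21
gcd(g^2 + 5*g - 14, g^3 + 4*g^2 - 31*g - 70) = g + 7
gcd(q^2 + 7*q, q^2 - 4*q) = q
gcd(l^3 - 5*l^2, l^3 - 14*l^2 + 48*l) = l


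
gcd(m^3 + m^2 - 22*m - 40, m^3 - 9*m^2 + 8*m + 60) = m^2 - 3*m - 10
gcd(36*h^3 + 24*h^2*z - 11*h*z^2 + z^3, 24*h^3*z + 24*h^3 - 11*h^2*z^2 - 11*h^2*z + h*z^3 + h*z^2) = 1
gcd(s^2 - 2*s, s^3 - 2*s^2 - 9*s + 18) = s - 2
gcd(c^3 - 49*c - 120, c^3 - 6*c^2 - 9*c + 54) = c + 3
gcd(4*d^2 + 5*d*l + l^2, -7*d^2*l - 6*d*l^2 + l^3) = d + l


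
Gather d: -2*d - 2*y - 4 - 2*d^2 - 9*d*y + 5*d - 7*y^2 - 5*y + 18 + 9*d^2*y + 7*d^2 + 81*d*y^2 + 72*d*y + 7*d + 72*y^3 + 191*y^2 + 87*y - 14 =d^2*(9*y + 5) + d*(81*y^2 + 63*y + 10) + 72*y^3 + 184*y^2 + 80*y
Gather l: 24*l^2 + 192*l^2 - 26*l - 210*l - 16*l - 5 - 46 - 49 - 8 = 216*l^2 - 252*l - 108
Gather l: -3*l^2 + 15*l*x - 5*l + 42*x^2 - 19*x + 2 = -3*l^2 + l*(15*x - 5) + 42*x^2 - 19*x + 2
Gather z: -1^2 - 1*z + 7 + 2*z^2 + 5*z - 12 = 2*z^2 + 4*z - 6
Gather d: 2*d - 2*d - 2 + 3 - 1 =0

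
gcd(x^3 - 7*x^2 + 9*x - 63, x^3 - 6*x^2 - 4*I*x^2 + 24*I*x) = 1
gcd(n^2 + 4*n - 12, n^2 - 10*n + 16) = n - 2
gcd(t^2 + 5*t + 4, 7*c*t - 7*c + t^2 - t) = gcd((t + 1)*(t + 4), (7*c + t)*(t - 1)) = 1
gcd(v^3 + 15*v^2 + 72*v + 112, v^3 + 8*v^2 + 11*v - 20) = v + 4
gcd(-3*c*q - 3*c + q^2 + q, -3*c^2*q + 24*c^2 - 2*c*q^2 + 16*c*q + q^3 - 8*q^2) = -3*c + q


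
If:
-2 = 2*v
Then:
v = -1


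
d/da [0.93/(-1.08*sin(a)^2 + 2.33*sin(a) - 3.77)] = (2.0088*sin(a) - 2.1669)*cos(a)/(1.08*sin(a)^2 - 2.33*sin(a) + 3.77)^2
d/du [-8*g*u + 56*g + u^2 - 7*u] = -8*g + 2*u - 7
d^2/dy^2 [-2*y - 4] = 0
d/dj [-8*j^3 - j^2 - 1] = 2*j*(-12*j - 1)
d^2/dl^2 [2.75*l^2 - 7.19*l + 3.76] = 5.50000000000000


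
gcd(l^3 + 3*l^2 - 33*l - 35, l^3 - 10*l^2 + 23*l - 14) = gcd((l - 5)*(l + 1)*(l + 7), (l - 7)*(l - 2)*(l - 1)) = 1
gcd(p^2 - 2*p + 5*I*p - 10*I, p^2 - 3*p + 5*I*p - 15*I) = p + 5*I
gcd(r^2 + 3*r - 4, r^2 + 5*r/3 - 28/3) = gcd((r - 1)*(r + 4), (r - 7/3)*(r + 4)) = r + 4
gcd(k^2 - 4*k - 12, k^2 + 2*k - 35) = 1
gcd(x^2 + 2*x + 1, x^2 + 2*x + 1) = x^2 + 2*x + 1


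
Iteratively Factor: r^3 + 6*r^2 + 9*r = (r + 3)*(r^2 + 3*r) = (r + 3)^2*(r)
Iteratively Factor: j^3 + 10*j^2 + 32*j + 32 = (j + 4)*(j^2 + 6*j + 8) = (j + 2)*(j + 4)*(j + 4)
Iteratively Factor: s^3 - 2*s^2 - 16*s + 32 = (s + 4)*(s^2 - 6*s + 8) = (s - 4)*(s + 4)*(s - 2)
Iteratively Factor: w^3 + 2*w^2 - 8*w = (w - 2)*(w^2 + 4*w) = w*(w - 2)*(w + 4)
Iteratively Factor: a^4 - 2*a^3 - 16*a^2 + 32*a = (a + 4)*(a^3 - 6*a^2 + 8*a) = (a - 4)*(a + 4)*(a^2 - 2*a) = a*(a - 4)*(a + 4)*(a - 2)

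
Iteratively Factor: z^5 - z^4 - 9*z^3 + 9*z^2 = (z - 3)*(z^4 + 2*z^3 - 3*z^2) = (z - 3)*(z - 1)*(z^3 + 3*z^2) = z*(z - 3)*(z - 1)*(z^2 + 3*z) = z*(z - 3)*(z - 1)*(z + 3)*(z)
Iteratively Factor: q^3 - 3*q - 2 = (q + 1)*(q^2 - q - 2) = (q - 2)*(q + 1)*(q + 1)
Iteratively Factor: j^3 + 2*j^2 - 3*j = (j + 3)*(j^2 - j) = j*(j + 3)*(j - 1)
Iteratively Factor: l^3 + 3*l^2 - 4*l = (l)*(l^2 + 3*l - 4) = l*(l - 1)*(l + 4)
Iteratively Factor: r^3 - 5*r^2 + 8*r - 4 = (r - 1)*(r^2 - 4*r + 4) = (r - 2)*(r - 1)*(r - 2)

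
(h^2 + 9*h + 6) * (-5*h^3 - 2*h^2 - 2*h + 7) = -5*h^5 - 47*h^4 - 50*h^3 - 23*h^2 + 51*h + 42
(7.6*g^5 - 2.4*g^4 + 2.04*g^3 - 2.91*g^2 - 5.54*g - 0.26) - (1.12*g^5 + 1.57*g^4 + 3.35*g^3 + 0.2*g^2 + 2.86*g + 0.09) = 6.48*g^5 - 3.97*g^4 - 1.31*g^3 - 3.11*g^2 - 8.4*g - 0.35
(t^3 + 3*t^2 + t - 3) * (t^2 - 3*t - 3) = t^5 - 11*t^3 - 15*t^2 + 6*t + 9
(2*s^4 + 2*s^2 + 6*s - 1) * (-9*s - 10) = -18*s^5 - 20*s^4 - 18*s^3 - 74*s^2 - 51*s + 10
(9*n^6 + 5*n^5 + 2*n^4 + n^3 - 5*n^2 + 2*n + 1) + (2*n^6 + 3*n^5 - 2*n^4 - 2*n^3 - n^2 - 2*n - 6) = 11*n^6 + 8*n^5 - n^3 - 6*n^2 - 5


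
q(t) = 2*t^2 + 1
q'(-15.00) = -60.00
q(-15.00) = 451.00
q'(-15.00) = -60.00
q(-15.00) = 451.00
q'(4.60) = 18.40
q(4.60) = 43.32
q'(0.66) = 2.64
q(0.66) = 1.87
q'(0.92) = 3.68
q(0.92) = 2.69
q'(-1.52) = -6.08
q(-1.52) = 5.62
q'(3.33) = 13.32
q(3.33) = 23.18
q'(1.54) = 6.16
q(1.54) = 5.74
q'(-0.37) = -1.48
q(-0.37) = 1.27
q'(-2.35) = -9.40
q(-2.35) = 12.04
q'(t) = 4*t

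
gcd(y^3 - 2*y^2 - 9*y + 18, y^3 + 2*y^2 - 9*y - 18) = y^2 - 9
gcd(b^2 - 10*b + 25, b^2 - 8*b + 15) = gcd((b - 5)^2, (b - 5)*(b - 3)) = b - 5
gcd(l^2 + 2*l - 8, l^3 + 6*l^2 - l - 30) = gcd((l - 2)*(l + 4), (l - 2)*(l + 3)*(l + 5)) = l - 2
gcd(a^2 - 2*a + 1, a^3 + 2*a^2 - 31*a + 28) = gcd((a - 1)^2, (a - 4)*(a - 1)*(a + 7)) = a - 1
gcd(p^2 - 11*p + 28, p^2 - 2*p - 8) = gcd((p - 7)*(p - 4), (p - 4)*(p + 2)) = p - 4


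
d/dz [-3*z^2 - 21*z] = -6*z - 21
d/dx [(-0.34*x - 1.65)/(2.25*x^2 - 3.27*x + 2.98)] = (0.765*x^2 + 7.425*x - 6.4087)/(5.0625*x^4 - 14.715*x^3 + 24.1029*x^2 - 19.4892*x + 8.8804)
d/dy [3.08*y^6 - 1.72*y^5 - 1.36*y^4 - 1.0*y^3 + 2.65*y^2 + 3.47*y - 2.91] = 18.48*y^5 - 8.6*y^4 - 5.44*y^3 - 3.0*y^2 + 5.3*y + 3.47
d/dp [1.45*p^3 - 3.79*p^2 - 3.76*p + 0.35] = 4.35*p^2 - 7.58*p - 3.76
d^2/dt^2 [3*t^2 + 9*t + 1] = 6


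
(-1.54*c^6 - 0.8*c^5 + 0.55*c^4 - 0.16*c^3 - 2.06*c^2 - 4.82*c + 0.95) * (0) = 0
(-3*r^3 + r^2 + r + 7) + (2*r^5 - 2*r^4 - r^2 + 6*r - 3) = 2*r^5 - 2*r^4 - 3*r^3 + 7*r + 4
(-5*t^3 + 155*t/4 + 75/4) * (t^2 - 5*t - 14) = -5*t^5 + 25*t^4 + 435*t^3/4 - 175*t^2 - 2545*t/4 - 525/2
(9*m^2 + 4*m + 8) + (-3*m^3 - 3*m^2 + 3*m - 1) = -3*m^3 + 6*m^2 + 7*m + 7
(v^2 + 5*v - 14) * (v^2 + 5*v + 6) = v^4 + 10*v^3 + 17*v^2 - 40*v - 84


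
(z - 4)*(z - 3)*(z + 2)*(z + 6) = z^4 + z^3 - 32*z^2 + 12*z + 144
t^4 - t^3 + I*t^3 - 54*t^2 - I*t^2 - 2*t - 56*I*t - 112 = (t - 8)*(t + 7)*(t - I)*(t + 2*I)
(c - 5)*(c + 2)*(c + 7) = c^3 + 4*c^2 - 31*c - 70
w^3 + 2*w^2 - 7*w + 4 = (w - 1)^2*(w + 4)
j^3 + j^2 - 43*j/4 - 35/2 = (j - 7/2)*(j + 2)*(j + 5/2)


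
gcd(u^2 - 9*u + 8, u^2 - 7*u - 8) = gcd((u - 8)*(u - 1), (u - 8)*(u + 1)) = u - 8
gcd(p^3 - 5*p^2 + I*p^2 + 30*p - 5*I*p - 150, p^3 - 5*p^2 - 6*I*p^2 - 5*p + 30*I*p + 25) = p^2 + p*(-5 - 5*I) + 25*I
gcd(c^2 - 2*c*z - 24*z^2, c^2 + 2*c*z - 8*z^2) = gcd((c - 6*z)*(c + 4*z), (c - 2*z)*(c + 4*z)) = c + 4*z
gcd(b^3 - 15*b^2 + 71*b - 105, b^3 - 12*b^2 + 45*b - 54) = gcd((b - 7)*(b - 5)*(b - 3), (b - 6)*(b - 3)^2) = b - 3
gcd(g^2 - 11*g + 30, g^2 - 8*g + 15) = g - 5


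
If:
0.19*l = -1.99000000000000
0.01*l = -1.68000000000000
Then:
No Solution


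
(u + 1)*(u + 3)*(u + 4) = u^3 + 8*u^2 + 19*u + 12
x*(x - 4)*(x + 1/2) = x^3 - 7*x^2/2 - 2*x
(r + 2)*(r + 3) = r^2 + 5*r + 6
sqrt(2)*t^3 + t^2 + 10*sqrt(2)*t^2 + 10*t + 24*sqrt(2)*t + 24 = (t + 4)*(t + 6)*(sqrt(2)*t + 1)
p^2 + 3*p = p*(p + 3)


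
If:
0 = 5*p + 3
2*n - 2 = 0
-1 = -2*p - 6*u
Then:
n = 1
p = -3/5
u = 11/30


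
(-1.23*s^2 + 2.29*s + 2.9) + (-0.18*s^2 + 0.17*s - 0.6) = -1.41*s^2 + 2.46*s + 2.3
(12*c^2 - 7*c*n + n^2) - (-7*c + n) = 12*c^2 - 7*c*n + 7*c + n^2 - n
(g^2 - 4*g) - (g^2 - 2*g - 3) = 3 - 2*g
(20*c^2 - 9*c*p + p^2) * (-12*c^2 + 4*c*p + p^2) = -240*c^4 + 188*c^3*p - 28*c^2*p^2 - 5*c*p^3 + p^4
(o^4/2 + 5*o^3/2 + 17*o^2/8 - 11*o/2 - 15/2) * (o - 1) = o^5/2 + 2*o^4 - 3*o^3/8 - 61*o^2/8 - 2*o + 15/2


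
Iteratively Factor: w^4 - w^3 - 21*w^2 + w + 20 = (w - 1)*(w^3 - 21*w - 20) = (w - 1)*(w + 1)*(w^2 - w - 20) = (w - 1)*(w + 1)*(w + 4)*(w - 5)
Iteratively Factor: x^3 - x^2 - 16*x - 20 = (x + 2)*(x^2 - 3*x - 10) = (x + 2)^2*(x - 5)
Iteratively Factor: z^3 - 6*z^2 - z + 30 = (z - 3)*(z^2 - 3*z - 10) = (z - 3)*(z + 2)*(z - 5)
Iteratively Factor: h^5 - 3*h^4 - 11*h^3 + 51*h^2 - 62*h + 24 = (h - 2)*(h^4 - h^3 - 13*h^2 + 25*h - 12) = (h - 2)*(h - 1)*(h^3 - 13*h + 12) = (h - 2)*(h - 1)*(h + 4)*(h^2 - 4*h + 3) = (h - 3)*(h - 2)*(h - 1)*(h + 4)*(h - 1)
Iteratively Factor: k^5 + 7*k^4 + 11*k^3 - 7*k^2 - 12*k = (k + 3)*(k^4 + 4*k^3 - k^2 - 4*k) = (k + 3)*(k + 4)*(k^3 - k) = k*(k + 3)*(k + 4)*(k^2 - 1) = k*(k - 1)*(k + 3)*(k + 4)*(k + 1)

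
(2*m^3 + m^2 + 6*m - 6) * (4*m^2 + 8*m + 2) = 8*m^5 + 20*m^4 + 36*m^3 + 26*m^2 - 36*m - 12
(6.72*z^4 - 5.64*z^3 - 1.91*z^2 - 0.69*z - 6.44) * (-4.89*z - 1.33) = -32.8608*z^5 + 18.642*z^4 + 16.8411*z^3 + 5.9144*z^2 + 32.4093*z + 8.5652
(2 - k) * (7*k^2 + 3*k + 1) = -7*k^3 + 11*k^2 + 5*k + 2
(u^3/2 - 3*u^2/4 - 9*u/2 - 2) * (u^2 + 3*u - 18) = u^5/2 + 3*u^4/4 - 63*u^3/4 - 2*u^2 + 75*u + 36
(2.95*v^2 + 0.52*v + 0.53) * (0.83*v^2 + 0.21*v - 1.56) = 2.4485*v^4 + 1.0511*v^3 - 4.0529*v^2 - 0.6999*v - 0.8268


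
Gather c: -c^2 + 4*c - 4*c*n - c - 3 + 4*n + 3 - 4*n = -c^2 + c*(3 - 4*n)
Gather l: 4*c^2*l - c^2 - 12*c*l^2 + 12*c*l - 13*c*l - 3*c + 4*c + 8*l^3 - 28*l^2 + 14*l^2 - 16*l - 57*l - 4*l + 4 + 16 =-c^2 + c + 8*l^3 + l^2*(-12*c - 14) + l*(4*c^2 - c - 77) + 20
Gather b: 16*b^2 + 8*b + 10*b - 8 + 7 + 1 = 16*b^2 + 18*b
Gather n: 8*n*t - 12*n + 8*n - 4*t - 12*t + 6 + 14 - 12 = n*(8*t - 4) - 16*t + 8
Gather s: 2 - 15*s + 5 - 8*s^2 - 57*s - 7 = -8*s^2 - 72*s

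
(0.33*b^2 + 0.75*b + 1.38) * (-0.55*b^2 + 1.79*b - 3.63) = -0.1815*b^4 + 0.1782*b^3 - 0.6144*b^2 - 0.2523*b - 5.0094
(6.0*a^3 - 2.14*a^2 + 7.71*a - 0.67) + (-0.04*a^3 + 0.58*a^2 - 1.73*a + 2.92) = 5.96*a^3 - 1.56*a^2 + 5.98*a + 2.25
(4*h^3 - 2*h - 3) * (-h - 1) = -4*h^4 - 4*h^3 + 2*h^2 + 5*h + 3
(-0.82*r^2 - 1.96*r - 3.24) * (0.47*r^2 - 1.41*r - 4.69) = -0.3854*r^4 + 0.235*r^3 + 5.0866*r^2 + 13.7608*r + 15.1956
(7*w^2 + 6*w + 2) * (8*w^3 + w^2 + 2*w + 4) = 56*w^5 + 55*w^4 + 36*w^3 + 42*w^2 + 28*w + 8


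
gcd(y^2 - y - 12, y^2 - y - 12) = y^2 - y - 12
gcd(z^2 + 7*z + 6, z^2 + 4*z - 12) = z + 6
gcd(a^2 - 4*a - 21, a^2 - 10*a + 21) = a - 7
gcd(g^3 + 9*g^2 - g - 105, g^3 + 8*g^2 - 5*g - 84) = g^2 + 4*g - 21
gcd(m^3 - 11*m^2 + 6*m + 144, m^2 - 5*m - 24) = m^2 - 5*m - 24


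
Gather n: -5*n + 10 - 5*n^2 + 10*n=-5*n^2 + 5*n + 10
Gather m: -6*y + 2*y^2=2*y^2 - 6*y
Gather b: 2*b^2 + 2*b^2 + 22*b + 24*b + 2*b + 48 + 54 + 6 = 4*b^2 + 48*b + 108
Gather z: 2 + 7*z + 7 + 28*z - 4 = 35*z + 5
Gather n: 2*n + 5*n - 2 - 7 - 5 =7*n - 14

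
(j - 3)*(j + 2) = j^2 - j - 6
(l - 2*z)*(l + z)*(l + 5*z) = l^3 + 4*l^2*z - 7*l*z^2 - 10*z^3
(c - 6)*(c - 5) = c^2 - 11*c + 30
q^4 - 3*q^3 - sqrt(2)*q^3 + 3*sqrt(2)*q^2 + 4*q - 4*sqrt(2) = (q - 2)^2*(q + 1)*(q - sqrt(2))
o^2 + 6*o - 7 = (o - 1)*(o + 7)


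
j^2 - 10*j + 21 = (j - 7)*(j - 3)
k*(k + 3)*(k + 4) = k^3 + 7*k^2 + 12*k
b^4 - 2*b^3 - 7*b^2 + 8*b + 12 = (b - 3)*(b - 2)*(b + 1)*(b + 2)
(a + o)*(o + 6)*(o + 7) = a*o^2 + 13*a*o + 42*a + o^3 + 13*o^2 + 42*o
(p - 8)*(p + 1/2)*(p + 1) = p^3 - 13*p^2/2 - 23*p/2 - 4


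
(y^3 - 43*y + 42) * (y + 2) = y^4 + 2*y^3 - 43*y^2 - 44*y + 84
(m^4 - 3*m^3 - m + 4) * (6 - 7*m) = -7*m^5 + 27*m^4 - 18*m^3 + 7*m^2 - 34*m + 24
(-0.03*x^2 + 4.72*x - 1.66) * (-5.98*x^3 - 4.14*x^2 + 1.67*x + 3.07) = 0.1794*x^5 - 28.1014*x^4 - 9.6641*x^3 + 14.6627*x^2 + 11.7182*x - 5.0962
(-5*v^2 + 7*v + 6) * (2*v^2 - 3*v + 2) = -10*v^4 + 29*v^3 - 19*v^2 - 4*v + 12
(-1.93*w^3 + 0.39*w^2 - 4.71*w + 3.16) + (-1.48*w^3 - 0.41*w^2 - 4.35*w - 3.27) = -3.41*w^3 - 0.02*w^2 - 9.06*w - 0.11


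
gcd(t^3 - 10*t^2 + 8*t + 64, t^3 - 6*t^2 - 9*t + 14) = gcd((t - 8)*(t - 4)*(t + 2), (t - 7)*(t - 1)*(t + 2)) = t + 2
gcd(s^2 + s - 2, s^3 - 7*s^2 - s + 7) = s - 1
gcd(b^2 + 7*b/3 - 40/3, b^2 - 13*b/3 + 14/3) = 1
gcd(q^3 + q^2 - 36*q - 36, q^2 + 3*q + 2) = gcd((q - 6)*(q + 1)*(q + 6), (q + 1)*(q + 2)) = q + 1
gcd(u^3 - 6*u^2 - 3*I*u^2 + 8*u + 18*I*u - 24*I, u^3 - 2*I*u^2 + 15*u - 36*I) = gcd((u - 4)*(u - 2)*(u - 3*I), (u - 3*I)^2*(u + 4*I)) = u - 3*I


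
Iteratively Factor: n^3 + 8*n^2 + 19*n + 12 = (n + 1)*(n^2 + 7*n + 12) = (n + 1)*(n + 3)*(n + 4)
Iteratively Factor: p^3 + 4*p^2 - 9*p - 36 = (p + 4)*(p^2 - 9) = (p - 3)*(p + 4)*(p + 3)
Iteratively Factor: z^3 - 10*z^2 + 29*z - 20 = (z - 1)*(z^2 - 9*z + 20) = (z - 5)*(z - 1)*(z - 4)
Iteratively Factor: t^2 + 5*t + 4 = (t + 1)*(t + 4)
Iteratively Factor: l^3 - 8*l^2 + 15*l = (l)*(l^2 - 8*l + 15) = l*(l - 3)*(l - 5)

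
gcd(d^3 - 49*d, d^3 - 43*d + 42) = d + 7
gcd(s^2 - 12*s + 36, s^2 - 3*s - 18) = s - 6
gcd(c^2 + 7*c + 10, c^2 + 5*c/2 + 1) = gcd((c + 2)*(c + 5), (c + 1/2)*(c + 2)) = c + 2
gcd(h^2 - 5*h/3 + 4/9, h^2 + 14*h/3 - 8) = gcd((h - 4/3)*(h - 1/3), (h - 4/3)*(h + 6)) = h - 4/3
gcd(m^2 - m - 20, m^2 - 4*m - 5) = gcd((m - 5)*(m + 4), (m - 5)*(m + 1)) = m - 5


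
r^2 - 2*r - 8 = (r - 4)*(r + 2)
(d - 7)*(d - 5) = d^2 - 12*d + 35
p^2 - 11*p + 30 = (p - 6)*(p - 5)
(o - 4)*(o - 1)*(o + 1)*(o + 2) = o^4 - 2*o^3 - 9*o^2 + 2*o + 8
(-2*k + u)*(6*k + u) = -12*k^2 + 4*k*u + u^2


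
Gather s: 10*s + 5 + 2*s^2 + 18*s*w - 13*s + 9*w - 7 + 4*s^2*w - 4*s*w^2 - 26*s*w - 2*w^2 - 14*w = s^2*(4*w + 2) + s*(-4*w^2 - 8*w - 3) - 2*w^2 - 5*w - 2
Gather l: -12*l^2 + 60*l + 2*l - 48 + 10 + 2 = -12*l^2 + 62*l - 36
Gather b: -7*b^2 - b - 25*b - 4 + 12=-7*b^2 - 26*b + 8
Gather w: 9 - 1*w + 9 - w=18 - 2*w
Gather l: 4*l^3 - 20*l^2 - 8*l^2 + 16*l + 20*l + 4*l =4*l^3 - 28*l^2 + 40*l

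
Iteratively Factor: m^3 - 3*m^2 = (m)*(m^2 - 3*m) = m*(m - 3)*(m)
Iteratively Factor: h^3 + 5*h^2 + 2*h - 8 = (h - 1)*(h^2 + 6*h + 8) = (h - 1)*(h + 4)*(h + 2)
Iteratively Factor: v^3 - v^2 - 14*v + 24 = (v - 3)*(v^2 + 2*v - 8) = (v - 3)*(v - 2)*(v + 4)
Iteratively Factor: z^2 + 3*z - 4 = (z + 4)*(z - 1)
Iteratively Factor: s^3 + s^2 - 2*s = (s + 2)*(s^2 - s) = s*(s + 2)*(s - 1)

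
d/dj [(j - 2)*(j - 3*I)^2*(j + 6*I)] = 4*j^3 - 6*j^2 + 54*j - 54 - 54*I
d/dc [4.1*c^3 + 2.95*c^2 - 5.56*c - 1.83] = 12.3*c^2 + 5.9*c - 5.56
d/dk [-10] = 0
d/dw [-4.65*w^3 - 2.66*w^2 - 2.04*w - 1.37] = -13.95*w^2 - 5.32*w - 2.04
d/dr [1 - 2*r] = -2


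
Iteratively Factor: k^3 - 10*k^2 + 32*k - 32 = (k - 4)*(k^2 - 6*k + 8) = (k - 4)^2*(k - 2)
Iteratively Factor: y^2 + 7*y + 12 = (y + 3)*(y + 4)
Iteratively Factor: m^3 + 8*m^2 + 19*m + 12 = (m + 1)*(m^2 + 7*m + 12) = (m + 1)*(m + 4)*(m + 3)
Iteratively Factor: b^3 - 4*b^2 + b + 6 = (b - 3)*(b^2 - b - 2) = (b - 3)*(b - 2)*(b + 1)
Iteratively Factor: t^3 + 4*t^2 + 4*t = (t + 2)*(t^2 + 2*t) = (t + 2)^2*(t)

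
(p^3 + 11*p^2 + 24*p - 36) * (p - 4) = p^4 + 7*p^3 - 20*p^2 - 132*p + 144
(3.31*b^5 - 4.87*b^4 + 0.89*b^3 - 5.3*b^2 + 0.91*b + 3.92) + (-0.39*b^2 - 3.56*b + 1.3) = 3.31*b^5 - 4.87*b^4 + 0.89*b^3 - 5.69*b^2 - 2.65*b + 5.22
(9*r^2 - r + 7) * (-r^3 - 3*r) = -9*r^5 + r^4 - 34*r^3 + 3*r^2 - 21*r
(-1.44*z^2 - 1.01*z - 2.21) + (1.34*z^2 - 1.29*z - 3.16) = -0.0999999999999999*z^2 - 2.3*z - 5.37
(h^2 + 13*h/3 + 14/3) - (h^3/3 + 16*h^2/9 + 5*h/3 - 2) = -h^3/3 - 7*h^2/9 + 8*h/3 + 20/3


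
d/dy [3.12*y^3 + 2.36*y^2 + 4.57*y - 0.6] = 9.36*y^2 + 4.72*y + 4.57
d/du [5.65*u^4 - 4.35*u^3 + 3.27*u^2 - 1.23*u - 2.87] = 22.6*u^3 - 13.05*u^2 + 6.54*u - 1.23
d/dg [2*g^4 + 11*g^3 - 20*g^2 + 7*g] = 8*g^3 + 33*g^2 - 40*g + 7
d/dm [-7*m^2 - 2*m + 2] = -14*m - 2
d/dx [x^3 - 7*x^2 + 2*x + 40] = 3*x^2 - 14*x + 2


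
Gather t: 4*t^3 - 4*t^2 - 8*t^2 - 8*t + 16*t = 4*t^3 - 12*t^2 + 8*t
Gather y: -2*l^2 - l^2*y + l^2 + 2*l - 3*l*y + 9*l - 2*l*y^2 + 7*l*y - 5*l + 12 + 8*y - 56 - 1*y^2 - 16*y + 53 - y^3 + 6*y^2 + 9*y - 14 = -l^2 + 6*l - y^3 + y^2*(5 - 2*l) + y*(-l^2 + 4*l + 1) - 5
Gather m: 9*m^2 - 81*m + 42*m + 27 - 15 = 9*m^2 - 39*m + 12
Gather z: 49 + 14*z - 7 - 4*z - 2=10*z + 40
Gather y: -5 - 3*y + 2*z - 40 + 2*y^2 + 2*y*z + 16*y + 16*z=2*y^2 + y*(2*z + 13) + 18*z - 45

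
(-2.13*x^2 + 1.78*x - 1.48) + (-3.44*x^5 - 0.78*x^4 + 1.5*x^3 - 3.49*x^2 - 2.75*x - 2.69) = -3.44*x^5 - 0.78*x^4 + 1.5*x^3 - 5.62*x^2 - 0.97*x - 4.17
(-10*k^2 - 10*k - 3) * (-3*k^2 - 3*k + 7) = 30*k^4 + 60*k^3 - 31*k^2 - 61*k - 21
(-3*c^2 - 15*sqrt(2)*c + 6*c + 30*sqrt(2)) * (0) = 0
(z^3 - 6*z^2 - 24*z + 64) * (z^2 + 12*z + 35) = z^5 + 6*z^4 - 61*z^3 - 434*z^2 - 72*z + 2240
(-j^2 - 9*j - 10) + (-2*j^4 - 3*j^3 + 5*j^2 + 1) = -2*j^4 - 3*j^3 + 4*j^2 - 9*j - 9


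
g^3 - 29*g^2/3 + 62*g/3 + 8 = (g - 6)*(g - 4)*(g + 1/3)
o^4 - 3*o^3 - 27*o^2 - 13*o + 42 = (o - 7)*(o - 1)*(o + 2)*(o + 3)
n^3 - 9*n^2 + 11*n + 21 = (n - 7)*(n - 3)*(n + 1)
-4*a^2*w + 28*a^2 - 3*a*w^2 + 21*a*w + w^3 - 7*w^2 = (-4*a + w)*(a + w)*(w - 7)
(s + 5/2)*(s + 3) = s^2 + 11*s/2 + 15/2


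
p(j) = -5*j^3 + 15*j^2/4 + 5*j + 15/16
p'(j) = -15*j^2 + 15*j/2 + 5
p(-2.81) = 127.44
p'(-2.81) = -134.52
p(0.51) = 3.80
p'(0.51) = 4.92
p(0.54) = 3.94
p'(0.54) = 4.68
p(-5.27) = 810.55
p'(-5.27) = -451.12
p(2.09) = -17.88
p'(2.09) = -44.85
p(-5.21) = 783.78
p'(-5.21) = -441.24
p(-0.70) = 0.99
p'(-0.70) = -7.60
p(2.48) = -39.86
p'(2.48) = -68.66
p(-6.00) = 1185.94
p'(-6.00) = -580.00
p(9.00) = -3295.31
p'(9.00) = -1142.50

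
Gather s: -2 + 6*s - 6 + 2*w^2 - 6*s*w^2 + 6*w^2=s*(6 - 6*w^2) + 8*w^2 - 8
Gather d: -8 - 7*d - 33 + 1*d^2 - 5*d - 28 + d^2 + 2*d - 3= 2*d^2 - 10*d - 72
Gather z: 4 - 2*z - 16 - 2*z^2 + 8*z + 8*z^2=6*z^2 + 6*z - 12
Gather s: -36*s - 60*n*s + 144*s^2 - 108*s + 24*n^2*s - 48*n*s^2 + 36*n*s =s^2*(144 - 48*n) + s*(24*n^2 - 24*n - 144)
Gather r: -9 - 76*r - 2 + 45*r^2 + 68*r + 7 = 45*r^2 - 8*r - 4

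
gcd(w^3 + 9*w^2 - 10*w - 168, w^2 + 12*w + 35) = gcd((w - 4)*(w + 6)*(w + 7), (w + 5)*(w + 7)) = w + 7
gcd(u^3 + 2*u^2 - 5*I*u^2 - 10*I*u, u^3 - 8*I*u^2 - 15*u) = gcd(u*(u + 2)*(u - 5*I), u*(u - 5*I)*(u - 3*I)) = u^2 - 5*I*u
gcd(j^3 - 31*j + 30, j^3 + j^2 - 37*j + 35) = j^2 - 6*j + 5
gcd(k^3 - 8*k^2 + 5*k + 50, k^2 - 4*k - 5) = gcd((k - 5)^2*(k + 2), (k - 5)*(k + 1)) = k - 5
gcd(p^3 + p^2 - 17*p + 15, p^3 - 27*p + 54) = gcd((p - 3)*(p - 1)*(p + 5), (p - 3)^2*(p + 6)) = p - 3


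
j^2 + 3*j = j*(j + 3)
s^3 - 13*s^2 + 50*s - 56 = (s - 7)*(s - 4)*(s - 2)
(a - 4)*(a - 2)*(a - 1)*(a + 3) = a^4 - 4*a^3 - 7*a^2 + 34*a - 24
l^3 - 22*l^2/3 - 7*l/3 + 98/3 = (l - 7)*(l - 7/3)*(l + 2)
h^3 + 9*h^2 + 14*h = h*(h + 2)*(h + 7)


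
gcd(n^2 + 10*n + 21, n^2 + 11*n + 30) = 1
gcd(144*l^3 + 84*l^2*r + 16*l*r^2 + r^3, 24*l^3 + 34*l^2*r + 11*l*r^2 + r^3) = 24*l^2 + 10*l*r + r^2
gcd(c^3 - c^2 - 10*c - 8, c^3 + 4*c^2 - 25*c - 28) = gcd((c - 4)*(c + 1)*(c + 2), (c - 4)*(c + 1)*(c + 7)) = c^2 - 3*c - 4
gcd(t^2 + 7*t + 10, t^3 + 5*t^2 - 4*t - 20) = t^2 + 7*t + 10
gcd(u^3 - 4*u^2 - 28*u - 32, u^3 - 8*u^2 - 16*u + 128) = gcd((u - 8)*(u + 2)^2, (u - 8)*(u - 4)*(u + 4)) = u - 8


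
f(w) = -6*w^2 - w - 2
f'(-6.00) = 71.00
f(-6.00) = -212.00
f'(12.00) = -145.00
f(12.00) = -878.00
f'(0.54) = -7.48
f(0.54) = -4.29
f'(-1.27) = 14.24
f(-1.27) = -10.41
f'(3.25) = -40.00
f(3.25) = -68.62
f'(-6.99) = 82.88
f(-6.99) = -288.17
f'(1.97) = -24.64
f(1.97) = -27.26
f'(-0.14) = 0.68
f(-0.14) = -1.98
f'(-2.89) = 33.68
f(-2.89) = -49.22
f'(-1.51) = 17.12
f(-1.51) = -14.17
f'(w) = -12*w - 1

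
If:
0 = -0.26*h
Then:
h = 0.00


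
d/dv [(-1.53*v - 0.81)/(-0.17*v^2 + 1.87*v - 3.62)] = (-0.2601*v^2 - 0.2754*v + 7.0533)/(0.0289*v^4 - 0.6358*v^3 + 4.7277*v^2 - 13.5388*v + 13.1044)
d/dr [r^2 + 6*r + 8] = 2*r + 6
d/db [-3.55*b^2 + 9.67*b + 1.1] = 9.67 - 7.1*b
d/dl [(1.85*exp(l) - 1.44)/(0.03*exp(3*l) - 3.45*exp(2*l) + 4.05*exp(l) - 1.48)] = (-0.111*exp(3*l) + 6.5121*exp(2*l) - 9.936*exp(l) + 3.094)*exp(l)/(0.0009*exp(6*l) - 0.207*exp(5*l) + 12.1455*exp(4*l) - 28.0338*exp(3*l) + 26.6145*exp(2*l) - 11.988*exp(l) + 2.1904)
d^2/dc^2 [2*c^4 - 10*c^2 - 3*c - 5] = 24*c^2 - 20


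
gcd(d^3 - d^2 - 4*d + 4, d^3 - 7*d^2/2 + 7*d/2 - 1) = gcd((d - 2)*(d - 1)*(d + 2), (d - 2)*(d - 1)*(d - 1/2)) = d^2 - 3*d + 2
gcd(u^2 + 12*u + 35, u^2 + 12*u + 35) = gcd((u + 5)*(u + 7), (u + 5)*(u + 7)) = u^2 + 12*u + 35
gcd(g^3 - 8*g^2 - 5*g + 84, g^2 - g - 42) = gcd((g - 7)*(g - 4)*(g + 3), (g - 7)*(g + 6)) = g - 7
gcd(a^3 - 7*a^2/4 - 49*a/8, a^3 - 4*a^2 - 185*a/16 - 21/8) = a + 7/4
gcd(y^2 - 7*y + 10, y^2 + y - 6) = y - 2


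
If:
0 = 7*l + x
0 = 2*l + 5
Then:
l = -5/2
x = 35/2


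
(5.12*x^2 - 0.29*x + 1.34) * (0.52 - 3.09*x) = -15.8208*x^3 + 3.5585*x^2 - 4.2914*x + 0.6968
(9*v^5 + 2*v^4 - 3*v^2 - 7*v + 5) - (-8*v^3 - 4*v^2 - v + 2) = 9*v^5 + 2*v^4 + 8*v^3 + v^2 - 6*v + 3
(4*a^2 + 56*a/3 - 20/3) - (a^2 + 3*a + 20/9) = 3*a^2 + 47*a/3 - 80/9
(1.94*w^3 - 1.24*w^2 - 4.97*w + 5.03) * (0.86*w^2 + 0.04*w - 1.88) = 1.6684*w^5 - 0.9888*w^4 - 7.971*w^3 + 6.4582*w^2 + 9.5448*w - 9.4564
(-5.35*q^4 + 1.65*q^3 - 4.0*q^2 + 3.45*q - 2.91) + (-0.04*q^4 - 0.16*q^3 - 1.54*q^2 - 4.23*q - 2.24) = -5.39*q^4 + 1.49*q^3 - 5.54*q^2 - 0.78*q - 5.15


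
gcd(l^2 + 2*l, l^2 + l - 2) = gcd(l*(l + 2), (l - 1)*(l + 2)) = l + 2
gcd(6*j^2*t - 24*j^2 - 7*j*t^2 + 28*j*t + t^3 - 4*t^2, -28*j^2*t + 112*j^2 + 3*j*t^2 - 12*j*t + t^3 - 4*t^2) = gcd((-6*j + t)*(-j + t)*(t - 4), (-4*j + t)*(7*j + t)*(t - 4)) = t - 4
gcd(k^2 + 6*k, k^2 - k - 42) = k + 6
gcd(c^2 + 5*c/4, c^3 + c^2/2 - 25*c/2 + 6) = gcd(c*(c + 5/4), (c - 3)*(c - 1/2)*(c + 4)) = 1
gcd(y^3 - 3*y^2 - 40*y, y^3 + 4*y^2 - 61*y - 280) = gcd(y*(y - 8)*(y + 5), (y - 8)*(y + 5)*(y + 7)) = y^2 - 3*y - 40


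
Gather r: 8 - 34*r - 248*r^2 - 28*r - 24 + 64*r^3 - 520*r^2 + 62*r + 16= 64*r^3 - 768*r^2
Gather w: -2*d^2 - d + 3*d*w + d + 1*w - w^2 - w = -2*d^2 + 3*d*w - w^2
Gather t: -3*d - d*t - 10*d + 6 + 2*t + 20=-13*d + t*(2 - d) + 26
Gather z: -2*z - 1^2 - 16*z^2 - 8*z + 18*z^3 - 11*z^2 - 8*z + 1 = 18*z^3 - 27*z^2 - 18*z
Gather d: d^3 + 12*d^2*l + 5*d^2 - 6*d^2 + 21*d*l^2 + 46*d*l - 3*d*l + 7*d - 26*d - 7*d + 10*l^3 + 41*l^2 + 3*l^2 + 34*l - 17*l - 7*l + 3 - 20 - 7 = d^3 + d^2*(12*l - 1) + d*(21*l^2 + 43*l - 26) + 10*l^3 + 44*l^2 + 10*l - 24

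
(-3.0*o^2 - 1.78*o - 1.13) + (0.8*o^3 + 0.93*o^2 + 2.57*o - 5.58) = 0.8*o^3 - 2.07*o^2 + 0.79*o - 6.71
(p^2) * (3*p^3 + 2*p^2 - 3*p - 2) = 3*p^5 + 2*p^4 - 3*p^3 - 2*p^2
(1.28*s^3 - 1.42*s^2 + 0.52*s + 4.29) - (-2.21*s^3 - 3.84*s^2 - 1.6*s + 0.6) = 3.49*s^3 + 2.42*s^2 + 2.12*s + 3.69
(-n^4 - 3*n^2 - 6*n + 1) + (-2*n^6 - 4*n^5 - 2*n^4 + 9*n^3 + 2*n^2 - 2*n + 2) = -2*n^6 - 4*n^5 - 3*n^4 + 9*n^3 - n^2 - 8*n + 3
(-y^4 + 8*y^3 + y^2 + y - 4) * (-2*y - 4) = 2*y^5 - 12*y^4 - 34*y^3 - 6*y^2 + 4*y + 16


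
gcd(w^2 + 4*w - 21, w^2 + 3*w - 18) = w - 3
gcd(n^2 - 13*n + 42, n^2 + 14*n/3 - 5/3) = 1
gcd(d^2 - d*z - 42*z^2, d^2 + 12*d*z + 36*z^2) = d + 6*z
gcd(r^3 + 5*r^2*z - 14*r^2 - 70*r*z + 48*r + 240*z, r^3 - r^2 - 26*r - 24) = r - 6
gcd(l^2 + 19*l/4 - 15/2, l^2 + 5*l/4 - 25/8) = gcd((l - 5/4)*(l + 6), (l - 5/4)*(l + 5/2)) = l - 5/4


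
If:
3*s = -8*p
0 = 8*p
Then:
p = 0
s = 0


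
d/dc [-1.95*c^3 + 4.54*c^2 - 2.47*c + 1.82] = -5.85*c^2 + 9.08*c - 2.47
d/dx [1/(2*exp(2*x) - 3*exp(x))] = (3 - 4*exp(x))*exp(-x)/(2*exp(x) - 3)^2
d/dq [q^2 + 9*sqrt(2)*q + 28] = 2*q + 9*sqrt(2)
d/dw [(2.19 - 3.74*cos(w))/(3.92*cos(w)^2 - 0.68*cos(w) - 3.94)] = (-14.6608*cos(w)^2 + 17.1696*cos(w) - 16.2248)*sin(w)/(15.3664*cos(w)^4 - 5.3312*cos(w)^3 - 30.4272*cos(w)^2 + 5.3584*cos(w) + 15.5236)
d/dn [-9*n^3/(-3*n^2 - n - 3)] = 9*n^2*(9*n^2 - n*(6*n + 1) + 3*n + 9)/(3*n^2 + n + 3)^2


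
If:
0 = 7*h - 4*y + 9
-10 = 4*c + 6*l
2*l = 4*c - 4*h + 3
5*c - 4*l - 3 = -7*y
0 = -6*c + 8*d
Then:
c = -207/128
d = -621/512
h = -55/96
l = -113/192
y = 479/384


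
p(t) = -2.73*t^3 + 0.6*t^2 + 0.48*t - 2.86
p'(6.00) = -287.16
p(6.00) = -568.06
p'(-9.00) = -673.71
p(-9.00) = 2031.59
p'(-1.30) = -14.92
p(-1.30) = 3.53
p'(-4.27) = -153.97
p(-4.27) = 218.57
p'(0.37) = -0.20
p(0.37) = -2.74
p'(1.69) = -20.88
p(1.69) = -13.51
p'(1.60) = -18.57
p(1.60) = -11.74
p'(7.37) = -435.53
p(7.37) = -1059.59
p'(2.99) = -69.15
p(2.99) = -69.04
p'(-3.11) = -82.47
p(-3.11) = 83.57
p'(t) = -8.19*t^2 + 1.2*t + 0.48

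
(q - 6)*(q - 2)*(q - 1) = q^3 - 9*q^2 + 20*q - 12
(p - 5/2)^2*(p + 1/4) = p^3 - 19*p^2/4 + 5*p + 25/16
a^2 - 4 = (a - 2)*(a + 2)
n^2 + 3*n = n*(n + 3)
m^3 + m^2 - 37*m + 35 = (m - 5)*(m - 1)*(m + 7)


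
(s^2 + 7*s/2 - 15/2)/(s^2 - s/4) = 2*(2*s^2 + 7*s - 15)/(s*(4*s - 1))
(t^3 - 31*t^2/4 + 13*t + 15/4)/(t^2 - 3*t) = t - 19/4 - 5/(4*t)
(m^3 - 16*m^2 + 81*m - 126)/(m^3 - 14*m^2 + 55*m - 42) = (m - 3)/(m - 1)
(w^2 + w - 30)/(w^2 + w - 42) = (w^2 + w - 30)/(w^2 + w - 42)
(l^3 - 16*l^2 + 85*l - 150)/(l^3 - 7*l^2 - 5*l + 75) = (l - 6)/(l + 3)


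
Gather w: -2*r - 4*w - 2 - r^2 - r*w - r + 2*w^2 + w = -r^2 - 3*r + 2*w^2 + w*(-r - 3) - 2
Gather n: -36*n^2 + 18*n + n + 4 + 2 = -36*n^2 + 19*n + 6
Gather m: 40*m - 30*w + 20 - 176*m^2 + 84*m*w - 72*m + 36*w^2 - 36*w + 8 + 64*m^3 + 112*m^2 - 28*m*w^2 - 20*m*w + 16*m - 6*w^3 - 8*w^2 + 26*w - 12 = 64*m^3 - 64*m^2 + m*(-28*w^2 + 64*w - 16) - 6*w^3 + 28*w^2 - 40*w + 16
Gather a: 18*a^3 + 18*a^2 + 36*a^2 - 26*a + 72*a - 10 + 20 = 18*a^3 + 54*a^2 + 46*a + 10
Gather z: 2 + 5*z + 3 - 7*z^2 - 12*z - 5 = -7*z^2 - 7*z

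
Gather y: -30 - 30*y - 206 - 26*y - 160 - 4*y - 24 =-60*y - 420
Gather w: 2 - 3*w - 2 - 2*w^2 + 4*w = -2*w^2 + w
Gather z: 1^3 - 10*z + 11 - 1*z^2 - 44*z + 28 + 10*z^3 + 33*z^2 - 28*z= 10*z^3 + 32*z^2 - 82*z + 40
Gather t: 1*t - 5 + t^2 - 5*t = t^2 - 4*t - 5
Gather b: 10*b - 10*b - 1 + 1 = 0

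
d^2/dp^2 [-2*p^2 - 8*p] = -4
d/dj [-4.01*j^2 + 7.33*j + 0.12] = 7.33 - 8.02*j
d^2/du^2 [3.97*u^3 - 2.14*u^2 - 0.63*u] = 23.82*u - 4.28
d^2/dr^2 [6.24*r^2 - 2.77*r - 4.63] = 12.4800000000000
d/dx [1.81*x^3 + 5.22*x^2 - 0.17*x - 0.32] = 5.43*x^2 + 10.44*x - 0.17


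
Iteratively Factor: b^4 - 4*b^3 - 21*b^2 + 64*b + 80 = (b + 1)*(b^3 - 5*b^2 - 16*b + 80) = (b + 1)*(b + 4)*(b^2 - 9*b + 20) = (b - 4)*(b + 1)*(b + 4)*(b - 5)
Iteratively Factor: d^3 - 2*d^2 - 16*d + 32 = (d - 4)*(d^2 + 2*d - 8) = (d - 4)*(d + 4)*(d - 2)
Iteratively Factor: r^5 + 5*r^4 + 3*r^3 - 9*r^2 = (r)*(r^4 + 5*r^3 + 3*r^2 - 9*r) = r*(r + 3)*(r^3 + 2*r^2 - 3*r) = r*(r - 1)*(r + 3)*(r^2 + 3*r) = r*(r - 1)*(r + 3)^2*(r)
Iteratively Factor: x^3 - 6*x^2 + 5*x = (x)*(x^2 - 6*x + 5) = x*(x - 1)*(x - 5)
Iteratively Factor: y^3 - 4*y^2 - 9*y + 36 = (y - 3)*(y^2 - y - 12) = (y - 3)*(y + 3)*(y - 4)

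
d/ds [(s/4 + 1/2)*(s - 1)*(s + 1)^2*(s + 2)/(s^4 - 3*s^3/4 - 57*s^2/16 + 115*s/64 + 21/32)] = 16*(64*s^8 - 96*s^7 - 1372*s^6 - 1692*s^5 + 1827*s^4 + 2706*s^3 - 1633*s^2 - 1908*s + 124)/(4096*s^8 - 6144*s^7 - 26880*s^6 + 36608*s^5 + 46320*s^4 - 56472*s^3 - 5927*s^2 + 9660*s + 1764)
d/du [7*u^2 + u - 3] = 14*u + 1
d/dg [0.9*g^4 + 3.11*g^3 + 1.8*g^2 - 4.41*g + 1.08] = 3.6*g^3 + 9.33*g^2 + 3.6*g - 4.41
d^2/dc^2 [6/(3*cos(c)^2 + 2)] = 36*(6*sin(c)^4 + sin(c)^2 - 5)/(3*sin(c)^2 - 5)^3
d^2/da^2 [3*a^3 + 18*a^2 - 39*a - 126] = 18*a + 36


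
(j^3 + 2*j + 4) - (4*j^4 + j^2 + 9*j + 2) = -4*j^4 + j^3 - j^2 - 7*j + 2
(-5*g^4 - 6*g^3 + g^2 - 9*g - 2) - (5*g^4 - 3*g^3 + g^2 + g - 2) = -10*g^4 - 3*g^3 - 10*g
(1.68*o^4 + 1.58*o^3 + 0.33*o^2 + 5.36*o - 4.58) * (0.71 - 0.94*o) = -1.5792*o^5 - 0.2924*o^4 + 0.8116*o^3 - 4.8041*o^2 + 8.1108*o - 3.2518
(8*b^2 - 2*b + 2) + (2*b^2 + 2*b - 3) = 10*b^2 - 1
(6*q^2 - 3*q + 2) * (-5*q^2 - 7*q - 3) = -30*q^4 - 27*q^3 - 7*q^2 - 5*q - 6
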